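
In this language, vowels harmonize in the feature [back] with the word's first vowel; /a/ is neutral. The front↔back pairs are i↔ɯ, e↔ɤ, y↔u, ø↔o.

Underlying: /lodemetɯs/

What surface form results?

/e/ harmonizes with /o/ ([+back]) → [ɤ]
/e/ harmonizes with /o/ ([+back]) → [ɤ]

[lodɤmɤtɯs]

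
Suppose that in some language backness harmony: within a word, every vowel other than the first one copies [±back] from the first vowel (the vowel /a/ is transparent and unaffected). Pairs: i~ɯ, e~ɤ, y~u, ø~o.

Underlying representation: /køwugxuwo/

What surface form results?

[køwygxywø]

/u/ harmonizes with /ø/ ([-back]) → [y]
/u/ harmonizes with /ø/ ([-back]) → [y]
/o/ harmonizes with /ø/ ([-back]) → [ø]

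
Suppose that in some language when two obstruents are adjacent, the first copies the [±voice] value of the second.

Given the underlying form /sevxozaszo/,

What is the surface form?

/v/ before /x/ (voiceless) → [f]
/s/ before /z/ (voiced) → [z]

[sefxozazzo]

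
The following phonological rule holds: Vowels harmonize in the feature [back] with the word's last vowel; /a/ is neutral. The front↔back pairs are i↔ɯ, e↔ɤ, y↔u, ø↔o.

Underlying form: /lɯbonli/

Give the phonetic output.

[libønli]

/ɯ/ harmonizes with /i/ ([-back]) → [i]
/o/ harmonizes with /i/ ([-back]) → [ø]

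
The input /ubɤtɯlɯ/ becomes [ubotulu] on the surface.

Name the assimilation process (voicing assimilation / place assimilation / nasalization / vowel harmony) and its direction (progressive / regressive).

vowel harmony, progressive

/ɤ/→[o] /ɯ/→[u] /ɯ/→[u].
Vowels agree with the first vowel, so the harmony is progressive.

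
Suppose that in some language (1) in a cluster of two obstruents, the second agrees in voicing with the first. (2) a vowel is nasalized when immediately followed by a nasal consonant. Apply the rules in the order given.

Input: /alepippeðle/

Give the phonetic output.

[alepippeðle]

Rule 1: no segment meets the rule's conditions; no change.
After rule 1: alepippeðle
Rule 2: no segment meets the rule's conditions; no change.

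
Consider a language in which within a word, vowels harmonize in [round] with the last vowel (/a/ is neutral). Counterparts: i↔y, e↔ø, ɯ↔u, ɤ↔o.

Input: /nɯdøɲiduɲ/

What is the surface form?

[nudøɲyduɲ]

/ɯ/ harmonizes with /u/ ([+round]) → [u]
/i/ harmonizes with /u/ ([+round]) → [y]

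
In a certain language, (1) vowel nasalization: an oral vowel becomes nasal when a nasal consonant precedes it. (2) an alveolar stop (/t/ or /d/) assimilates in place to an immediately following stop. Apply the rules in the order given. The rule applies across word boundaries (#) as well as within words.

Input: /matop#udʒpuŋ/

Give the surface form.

[mãtop#udʒpuŋ]

Rule 1: /a/ after nasal /m/ → [ã]
After rule 1: mãtop#udʒpuŋ
Rule 2: no segment meets the rule's conditions; no change.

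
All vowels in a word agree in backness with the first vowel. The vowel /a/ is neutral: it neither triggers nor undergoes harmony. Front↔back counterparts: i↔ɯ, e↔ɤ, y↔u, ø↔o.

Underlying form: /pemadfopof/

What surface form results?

[pemadføpøf]

/o/ harmonizes with /e/ ([-back]) → [ø]
/o/ harmonizes with /e/ ([-back]) → [ø]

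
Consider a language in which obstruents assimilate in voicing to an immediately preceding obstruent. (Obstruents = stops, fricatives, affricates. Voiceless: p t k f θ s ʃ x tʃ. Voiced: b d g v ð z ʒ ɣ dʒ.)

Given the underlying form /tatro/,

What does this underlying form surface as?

[tatro]

no segment meets the rule's conditions; no change.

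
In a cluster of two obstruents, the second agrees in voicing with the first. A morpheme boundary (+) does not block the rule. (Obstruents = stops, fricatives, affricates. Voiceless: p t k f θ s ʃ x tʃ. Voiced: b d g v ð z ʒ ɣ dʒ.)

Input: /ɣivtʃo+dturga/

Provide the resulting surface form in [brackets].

/tʃ/ after /v/ (voiced) → [dʒ]
/t/ after /d/ (voiced) → [d]

[ɣivdʒo+ddurga]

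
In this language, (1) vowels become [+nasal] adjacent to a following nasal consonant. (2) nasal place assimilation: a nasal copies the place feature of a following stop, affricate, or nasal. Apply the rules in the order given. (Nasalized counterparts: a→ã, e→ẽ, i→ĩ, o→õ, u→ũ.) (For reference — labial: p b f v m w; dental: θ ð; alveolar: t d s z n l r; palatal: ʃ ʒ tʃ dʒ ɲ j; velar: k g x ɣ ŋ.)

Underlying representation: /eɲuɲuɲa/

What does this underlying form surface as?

Rule 1: /e/ before nasal /ɲ/ → [ẽ]
Rule 1: /u/ before nasal /ɲ/ → [ũ]
Rule 1: /u/ before nasal /ɲ/ → [ũ]
After rule 1: ẽɲũɲũɲa
Rule 2: no segment meets the rule's conditions; no change.

[ẽɲũɲũɲa]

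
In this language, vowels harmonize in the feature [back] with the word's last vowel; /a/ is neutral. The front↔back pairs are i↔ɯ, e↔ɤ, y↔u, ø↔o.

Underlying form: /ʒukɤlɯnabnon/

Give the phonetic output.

no segment meets the rule's conditions; no change.

[ʒukɤlɯnabnon]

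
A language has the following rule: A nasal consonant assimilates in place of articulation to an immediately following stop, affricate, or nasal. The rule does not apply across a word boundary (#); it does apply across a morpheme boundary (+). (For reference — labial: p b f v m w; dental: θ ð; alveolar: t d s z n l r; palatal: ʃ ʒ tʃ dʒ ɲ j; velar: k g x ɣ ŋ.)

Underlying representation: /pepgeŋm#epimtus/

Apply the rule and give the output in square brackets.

/ŋ/ before /m/ (labial) → [m]
/m/ before /t/ (alveolar) → [n]

[pepgemm#epintus]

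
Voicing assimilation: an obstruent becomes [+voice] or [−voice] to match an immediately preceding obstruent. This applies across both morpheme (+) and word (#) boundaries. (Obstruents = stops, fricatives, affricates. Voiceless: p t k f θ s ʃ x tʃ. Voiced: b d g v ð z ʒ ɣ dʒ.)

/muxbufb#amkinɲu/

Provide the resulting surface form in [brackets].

/b/ after /x/ (voiceless) → [p]
/b/ after /f/ (voiceless) → [p]

[muxpufp#amkinɲu]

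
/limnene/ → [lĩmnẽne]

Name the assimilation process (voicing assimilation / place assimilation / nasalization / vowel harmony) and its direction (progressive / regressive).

/i/→[ĩ] /e/→[ẽ].
Each target copies a feature from the following segment, so the direction is regressive.

nasalization, regressive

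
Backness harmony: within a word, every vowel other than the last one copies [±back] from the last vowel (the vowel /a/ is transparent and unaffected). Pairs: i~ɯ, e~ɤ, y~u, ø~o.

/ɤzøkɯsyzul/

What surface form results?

/ø/ harmonizes with /u/ ([+back]) → [o]
/y/ harmonizes with /u/ ([+back]) → [u]

[ɤzokɯsuzul]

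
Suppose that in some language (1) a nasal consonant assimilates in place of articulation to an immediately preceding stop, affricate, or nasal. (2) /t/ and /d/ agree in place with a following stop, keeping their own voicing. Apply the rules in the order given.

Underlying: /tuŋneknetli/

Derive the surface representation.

[tuŋŋekŋetli]

Rule 1: /n/ after /ŋ/ (velar) → [ŋ]
Rule 1: /n/ after /k/ (velar) → [ŋ]
After rule 1: tuŋŋekŋetli
Rule 2: no segment meets the rule's conditions; no change.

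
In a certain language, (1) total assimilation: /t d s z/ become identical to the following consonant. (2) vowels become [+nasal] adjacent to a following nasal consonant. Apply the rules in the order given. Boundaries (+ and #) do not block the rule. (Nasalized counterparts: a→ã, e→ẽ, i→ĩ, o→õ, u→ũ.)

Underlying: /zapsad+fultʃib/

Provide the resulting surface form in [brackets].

[zapsaf+fultʃib]

Rule 1: /d/ before /f/ → [f] (total assimilation)
After rule 1: zapsaf+fultʃib
Rule 2: no segment meets the rule's conditions; no change.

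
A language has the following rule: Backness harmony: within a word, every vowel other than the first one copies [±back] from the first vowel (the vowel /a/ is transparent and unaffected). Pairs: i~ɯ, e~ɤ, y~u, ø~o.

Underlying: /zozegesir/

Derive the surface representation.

/e/ harmonizes with /o/ ([+back]) → [ɤ]
/e/ harmonizes with /o/ ([+back]) → [ɤ]
/i/ harmonizes with /o/ ([+back]) → [ɯ]

[zozɤgɤsɯr]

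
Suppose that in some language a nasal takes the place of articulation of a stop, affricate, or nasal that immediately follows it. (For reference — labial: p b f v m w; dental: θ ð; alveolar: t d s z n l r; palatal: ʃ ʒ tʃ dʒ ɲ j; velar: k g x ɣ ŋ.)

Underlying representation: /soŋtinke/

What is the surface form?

/ŋ/ before /t/ (alveolar) → [n]
/n/ before /k/ (velar) → [ŋ]

[sontiŋke]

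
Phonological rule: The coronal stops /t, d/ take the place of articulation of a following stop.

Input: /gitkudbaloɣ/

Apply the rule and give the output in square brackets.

/t/ before /k/ (velar) → [k]
/d/ before /b/ (labial) → [b]

[gikkubbaloɣ]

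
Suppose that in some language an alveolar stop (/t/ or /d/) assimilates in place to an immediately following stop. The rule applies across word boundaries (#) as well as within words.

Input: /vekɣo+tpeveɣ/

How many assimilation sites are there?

/t/ before /p/ (labial) → [p]
1 segment changes.

1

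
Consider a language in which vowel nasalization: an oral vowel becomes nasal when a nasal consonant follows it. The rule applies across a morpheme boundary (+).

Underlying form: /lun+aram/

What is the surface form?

/u/ before nasal /n/ → [ũ]
/a/ before nasal /m/ → [ã]

[lũn+arãm]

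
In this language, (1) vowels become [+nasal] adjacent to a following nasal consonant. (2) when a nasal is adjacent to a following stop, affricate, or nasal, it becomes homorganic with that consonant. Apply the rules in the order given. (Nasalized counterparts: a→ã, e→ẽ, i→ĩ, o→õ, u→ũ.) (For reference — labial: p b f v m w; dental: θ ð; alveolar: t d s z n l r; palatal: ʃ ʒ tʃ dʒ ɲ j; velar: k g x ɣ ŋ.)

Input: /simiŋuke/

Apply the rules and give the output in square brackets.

[sĩmĩŋuke]

Rule 1: /i/ before nasal /m/ → [ĩ]
Rule 1: /i/ before nasal /ŋ/ → [ĩ]
After rule 1: sĩmĩŋuke
Rule 2: no segment meets the rule's conditions; no change.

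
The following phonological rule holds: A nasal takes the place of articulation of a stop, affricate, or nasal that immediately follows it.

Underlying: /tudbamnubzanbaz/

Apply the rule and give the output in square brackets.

[tudbannubzambaz]

/m/ before /n/ (alveolar) → [n]
/n/ before /b/ (labial) → [m]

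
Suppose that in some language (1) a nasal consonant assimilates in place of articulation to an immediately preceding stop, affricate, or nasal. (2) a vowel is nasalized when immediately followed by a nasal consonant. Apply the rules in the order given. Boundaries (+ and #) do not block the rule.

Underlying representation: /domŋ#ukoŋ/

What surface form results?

[dõmm#ukõŋ]

Rule 1: /ŋ/ after /m/ (labial) → [m]
After rule 1: domm#ukoŋ
Rule 2: /o/ before nasal /m/ → [õ]
Rule 2: /o/ before nasal /ŋ/ → [õ]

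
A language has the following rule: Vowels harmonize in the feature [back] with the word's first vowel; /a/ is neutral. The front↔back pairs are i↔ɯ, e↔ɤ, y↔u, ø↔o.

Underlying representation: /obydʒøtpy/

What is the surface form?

/y/ harmonizes with /o/ ([+back]) → [u]
/ø/ harmonizes with /o/ ([+back]) → [o]
/y/ harmonizes with /o/ ([+back]) → [u]

[obudʒotpu]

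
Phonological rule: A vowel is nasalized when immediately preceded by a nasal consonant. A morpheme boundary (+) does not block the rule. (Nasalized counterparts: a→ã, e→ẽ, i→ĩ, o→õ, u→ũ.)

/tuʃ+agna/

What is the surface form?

/a/ after nasal /n/ → [ã]

[tuʃ+agnã]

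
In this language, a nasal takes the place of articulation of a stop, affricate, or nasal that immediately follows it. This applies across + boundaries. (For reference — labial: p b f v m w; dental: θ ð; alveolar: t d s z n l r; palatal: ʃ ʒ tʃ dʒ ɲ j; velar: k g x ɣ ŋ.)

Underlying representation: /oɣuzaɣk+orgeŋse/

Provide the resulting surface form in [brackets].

no segment meets the rule's conditions; no change.

[oɣuzaɣk+orgeŋse]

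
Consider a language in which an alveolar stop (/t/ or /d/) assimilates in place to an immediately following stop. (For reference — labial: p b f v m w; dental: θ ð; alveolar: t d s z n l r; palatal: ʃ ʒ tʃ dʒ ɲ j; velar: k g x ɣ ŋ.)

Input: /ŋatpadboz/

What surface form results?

[ŋappabboz]

/t/ before /p/ (labial) → [p]
/d/ before /b/ (labial) → [b]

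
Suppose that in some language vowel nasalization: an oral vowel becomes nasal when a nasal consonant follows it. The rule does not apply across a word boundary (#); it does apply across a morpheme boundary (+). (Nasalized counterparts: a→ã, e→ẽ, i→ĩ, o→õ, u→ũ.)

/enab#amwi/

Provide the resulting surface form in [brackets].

[ẽnab#ãmwi]

/e/ before nasal /n/ → [ẽ]
/a/ before nasal /m/ → [ã]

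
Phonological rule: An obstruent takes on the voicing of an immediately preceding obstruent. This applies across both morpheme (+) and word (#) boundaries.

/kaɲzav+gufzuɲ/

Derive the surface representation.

[kaɲzav+gufsuɲ]

/z/ after /f/ (voiceless) → [s]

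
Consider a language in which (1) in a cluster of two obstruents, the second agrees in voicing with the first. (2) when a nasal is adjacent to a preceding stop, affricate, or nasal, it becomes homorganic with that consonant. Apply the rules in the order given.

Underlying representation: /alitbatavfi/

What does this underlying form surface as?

[alitpatavvi]

Rule 1: /b/ after /t/ (voiceless) → [p]
Rule 1: /f/ after /v/ (voiced) → [v]
After rule 1: alitpatavvi
Rule 2: no segment meets the rule's conditions; no change.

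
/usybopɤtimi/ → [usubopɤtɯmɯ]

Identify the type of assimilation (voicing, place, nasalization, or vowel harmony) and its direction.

vowel harmony, progressive

/y/→[u] /i/→[ɯ] /i/→[ɯ].
Vowels agree with the first vowel, so the harmony is progressive.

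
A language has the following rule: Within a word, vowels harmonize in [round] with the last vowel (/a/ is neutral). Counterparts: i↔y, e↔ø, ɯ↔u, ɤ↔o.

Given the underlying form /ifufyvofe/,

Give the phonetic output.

/u/ harmonizes with /e/ ([-round]) → [ɯ]
/y/ harmonizes with /e/ ([-round]) → [i]
/o/ harmonizes with /e/ ([-round]) → [ɤ]

[ifɯfivɤfe]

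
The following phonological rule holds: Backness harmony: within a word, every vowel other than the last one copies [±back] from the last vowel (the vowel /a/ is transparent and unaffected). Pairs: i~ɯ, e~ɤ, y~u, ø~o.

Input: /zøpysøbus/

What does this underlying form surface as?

/ø/ harmonizes with /u/ ([+back]) → [o]
/y/ harmonizes with /u/ ([+back]) → [u]
/ø/ harmonizes with /u/ ([+back]) → [o]

[zopusobus]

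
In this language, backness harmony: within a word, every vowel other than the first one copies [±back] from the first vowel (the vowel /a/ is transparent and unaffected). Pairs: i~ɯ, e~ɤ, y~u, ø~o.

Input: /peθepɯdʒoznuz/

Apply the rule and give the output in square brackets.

[peθepidʒøznyz]

/ɯ/ harmonizes with /e/ ([-back]) → [i]
/o/ harmonizes with /e/ ([-back]) → [ø]
/u/ harmonizes with /e/ ([-back]) → [y]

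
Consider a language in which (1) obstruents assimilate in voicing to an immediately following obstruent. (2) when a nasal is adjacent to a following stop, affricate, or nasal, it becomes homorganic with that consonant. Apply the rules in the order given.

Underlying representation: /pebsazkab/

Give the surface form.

Rule 1: /b/ before /s/ (voiceless) → [p]
Rule 1: /z/ before /k/ (voiceless) → [s]
After rule 1: pepsaskab
Rule 2: no segment meets the rule's conditions; no change.

[pepsaskab]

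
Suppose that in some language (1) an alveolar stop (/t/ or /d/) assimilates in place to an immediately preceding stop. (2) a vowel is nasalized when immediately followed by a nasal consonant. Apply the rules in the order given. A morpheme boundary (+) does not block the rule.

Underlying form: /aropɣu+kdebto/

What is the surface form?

[aropɣu+kgebpo]

Rule 1: /d/ after /k/ (velar) → [g]
Rule 1: /t/ after /b/ (labial) → [p]
After rule 1: aropɣu+kgebpo
Rule 2: no segment meets the rule's conditions; no change.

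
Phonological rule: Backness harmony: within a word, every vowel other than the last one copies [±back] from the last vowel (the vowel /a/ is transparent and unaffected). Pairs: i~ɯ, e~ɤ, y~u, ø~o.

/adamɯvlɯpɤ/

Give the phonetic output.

no segment meets the rule's conditions; no change.

[adamɯvlɯpɤ]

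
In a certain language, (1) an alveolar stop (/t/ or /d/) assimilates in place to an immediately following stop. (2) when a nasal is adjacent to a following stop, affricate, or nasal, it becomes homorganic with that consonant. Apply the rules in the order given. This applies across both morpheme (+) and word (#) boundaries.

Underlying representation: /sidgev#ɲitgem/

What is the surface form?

Rule 1: /d/ before /g/ (velar) → [g]
Rule 1: /t/ before /g/ (velar) → [k]
After rule 1: siggev#ɲikgem
Rule 2: no segment meets the rule's conditions; no change.

[siggev#ɲikgem]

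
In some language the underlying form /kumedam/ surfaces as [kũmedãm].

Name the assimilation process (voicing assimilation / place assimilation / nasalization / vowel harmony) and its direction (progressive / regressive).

/u/→[ũ] /a/→[ã].
Each target copies a feature from the following segment, so the direction is regressive.

nasalization, regressive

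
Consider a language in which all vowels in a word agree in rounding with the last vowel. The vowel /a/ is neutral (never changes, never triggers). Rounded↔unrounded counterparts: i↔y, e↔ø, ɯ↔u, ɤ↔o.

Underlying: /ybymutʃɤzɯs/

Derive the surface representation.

[ibimɯtʃɤzɯs]

/y/ harmonizes with /ɯ/ ([-round]) → [i]
/y/ harmonizes with /ɯ/ ([-round]) → [i]
/u/ harmonizes with /ɯ/ ([-round]) → [ɯ]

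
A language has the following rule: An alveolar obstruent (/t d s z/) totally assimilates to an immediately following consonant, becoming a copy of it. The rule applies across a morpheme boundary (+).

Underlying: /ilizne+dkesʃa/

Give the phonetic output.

/z/ before /n/ → [n] (total assimilation)
/d/ before /k/ → [k] (total assimilation)
/s/ before /ʃ/ → [ʃ] (total assimilation)

[ilinne+kkeʃʃa]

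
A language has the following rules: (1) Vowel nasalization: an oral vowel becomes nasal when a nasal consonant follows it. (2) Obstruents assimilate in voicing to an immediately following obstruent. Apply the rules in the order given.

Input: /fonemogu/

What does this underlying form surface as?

Rule 1: /o/ before nasal /n/ → [õ]
Rule 1: /e/ before nasal /m/ → [ẽ]
After rule 1: fõnẽmogu
Rule 2: no segment meets the rule's conditions; no change.

[fõnẽmogu]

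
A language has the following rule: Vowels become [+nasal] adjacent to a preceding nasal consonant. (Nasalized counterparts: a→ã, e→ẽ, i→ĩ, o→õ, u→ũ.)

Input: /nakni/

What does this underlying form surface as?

/a/ after nasal /n/ → [ã]
/i/ after nasal /n/ → [ĩ]

[nãknĩ]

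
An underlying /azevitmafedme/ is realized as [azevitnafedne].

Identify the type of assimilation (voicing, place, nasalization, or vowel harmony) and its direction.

place assimilation, progressive

/m/→[n] /m/→[n].
Each target copies a feature from the preceding segment, so the direction is progressive.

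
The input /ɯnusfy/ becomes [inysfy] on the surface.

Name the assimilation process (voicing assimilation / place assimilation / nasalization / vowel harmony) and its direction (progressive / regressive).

vowel harmony, regressive

/ɯ/→[i] /u/→[y].
Vowels agree with the last vowel, so the harmony is regressive.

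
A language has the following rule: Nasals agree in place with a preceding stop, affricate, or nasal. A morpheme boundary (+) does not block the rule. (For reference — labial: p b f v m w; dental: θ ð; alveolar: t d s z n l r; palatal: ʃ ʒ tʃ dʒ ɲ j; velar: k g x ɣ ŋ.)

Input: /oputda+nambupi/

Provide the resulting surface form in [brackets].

[oputda+nambupi]

no segment meets the rule's conditions; no change.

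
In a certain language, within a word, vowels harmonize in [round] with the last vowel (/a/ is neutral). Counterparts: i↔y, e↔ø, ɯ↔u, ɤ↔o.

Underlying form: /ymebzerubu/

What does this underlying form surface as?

[ymøbzørubu]

/e/ harmonizes with /u/ ([+round]) → [ø]
/e/ harmonizes with /u/ ([+round]) → [ø]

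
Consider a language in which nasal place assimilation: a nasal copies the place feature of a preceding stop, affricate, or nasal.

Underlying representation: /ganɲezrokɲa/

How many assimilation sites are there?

/ɲ/ after /n/ (alveolar) → [n]
/ɲ/ after /k/ (velar) → [ŋ]
2 segments change.

2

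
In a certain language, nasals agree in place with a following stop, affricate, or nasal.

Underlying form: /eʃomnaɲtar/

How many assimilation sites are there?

2

/m/ before /n/ (alveolar) → [n]
/ɲ/ before /t/ (alveolar) → [n]
2 segments change.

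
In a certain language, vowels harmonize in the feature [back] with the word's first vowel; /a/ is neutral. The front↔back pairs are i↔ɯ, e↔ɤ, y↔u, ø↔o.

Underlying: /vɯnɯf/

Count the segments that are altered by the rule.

0

No segment meets the rule's conditions.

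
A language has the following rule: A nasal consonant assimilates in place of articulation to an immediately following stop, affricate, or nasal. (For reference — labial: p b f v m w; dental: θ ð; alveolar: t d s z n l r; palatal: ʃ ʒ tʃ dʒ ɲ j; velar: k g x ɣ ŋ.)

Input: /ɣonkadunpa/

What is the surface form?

/n/ before /k/ (velar) → [ŋ]
/n/ before /p/ (labial) → [m]

[ɣoŋkadumpa]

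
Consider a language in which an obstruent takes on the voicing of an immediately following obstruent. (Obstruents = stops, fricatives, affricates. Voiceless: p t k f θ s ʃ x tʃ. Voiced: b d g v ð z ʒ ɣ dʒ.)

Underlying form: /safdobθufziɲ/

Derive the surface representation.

/f/ before /d/ (voiced) → [v]
/b/ before /θ/ (voiceless) → [p]
/f/ before /z/ (voiced) → [v]

[savdopθuvziɲ]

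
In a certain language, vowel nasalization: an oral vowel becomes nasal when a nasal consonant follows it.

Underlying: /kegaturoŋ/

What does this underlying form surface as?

/o/ before nasal /ŋ/ → [õ]

[kegaturõŋ]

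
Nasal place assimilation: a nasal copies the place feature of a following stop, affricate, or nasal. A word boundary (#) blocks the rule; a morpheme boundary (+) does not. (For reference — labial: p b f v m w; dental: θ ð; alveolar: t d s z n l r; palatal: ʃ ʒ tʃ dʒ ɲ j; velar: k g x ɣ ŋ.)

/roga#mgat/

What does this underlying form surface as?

/m/ before /g/ (velar) → [ŋ]

[roga#ŋgat]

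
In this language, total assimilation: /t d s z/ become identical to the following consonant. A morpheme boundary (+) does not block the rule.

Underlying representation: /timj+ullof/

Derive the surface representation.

no segment meets the rule's conditions; no change.

[timj+ullof]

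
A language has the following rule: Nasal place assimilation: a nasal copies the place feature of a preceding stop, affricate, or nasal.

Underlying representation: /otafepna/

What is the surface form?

/n/ after /p/ (labial) → [m]

[otafepma]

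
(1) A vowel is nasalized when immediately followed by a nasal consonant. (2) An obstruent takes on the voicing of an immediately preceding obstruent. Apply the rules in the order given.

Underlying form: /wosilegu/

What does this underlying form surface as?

Rule 1: no segment meets the rule's conditions; no change.
After rule 1: wosilegu
Rule 2: no segment meets the rule's conditions; no change.

[wosilegu]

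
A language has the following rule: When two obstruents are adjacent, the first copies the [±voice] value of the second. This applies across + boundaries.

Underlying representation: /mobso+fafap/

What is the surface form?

/b/ before /s/ (voiceless) → [p]

[mopso+fafap]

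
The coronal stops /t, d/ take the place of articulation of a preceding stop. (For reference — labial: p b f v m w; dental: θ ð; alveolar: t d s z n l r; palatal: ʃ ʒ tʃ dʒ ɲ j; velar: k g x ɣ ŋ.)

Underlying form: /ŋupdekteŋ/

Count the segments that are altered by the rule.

/d/ after /p/ (labial) → [b]
/t/ after /k/ (velar) → [k]
2 segments change.

2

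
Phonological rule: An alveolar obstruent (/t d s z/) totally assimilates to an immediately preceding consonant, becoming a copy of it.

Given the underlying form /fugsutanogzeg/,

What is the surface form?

[fuggutanoggeg]

/s/ after /g/ → [g] (total assimilation)
/z/ after /g/ → [g] (total assimilation)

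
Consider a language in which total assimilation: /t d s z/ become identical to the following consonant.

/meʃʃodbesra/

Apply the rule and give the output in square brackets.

/d/ before /b/ → [b] (total assimilation)
/s/ before /r/ → [r] (total assimilation)

[meʃʃobberra]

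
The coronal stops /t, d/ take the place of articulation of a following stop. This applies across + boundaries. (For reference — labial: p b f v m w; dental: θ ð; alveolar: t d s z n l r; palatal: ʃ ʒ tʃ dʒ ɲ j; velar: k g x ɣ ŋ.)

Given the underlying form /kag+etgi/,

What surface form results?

[kag+ekgi]

/t/ before /g/ (velar) → [k]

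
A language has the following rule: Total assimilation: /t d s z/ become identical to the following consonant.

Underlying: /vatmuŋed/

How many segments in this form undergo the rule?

1

/t/ before /m/ → [m] (total assimilation)
1 segment changes.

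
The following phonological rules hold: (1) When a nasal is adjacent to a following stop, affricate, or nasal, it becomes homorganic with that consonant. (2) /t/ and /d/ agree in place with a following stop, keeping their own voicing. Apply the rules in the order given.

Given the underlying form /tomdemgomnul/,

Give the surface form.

[tondeŋgonnul]

Rule 1: /m/ before /d/ (alveolar) → [n]
Rule 1: /m/ before /g/ (velar) → [ŋ]
Rule 1: /m/ before /n/ (alveolar) → [n]
After rule 1: tondeŋgonnul
Rule 2: no segment meets the rule's conditions; no change.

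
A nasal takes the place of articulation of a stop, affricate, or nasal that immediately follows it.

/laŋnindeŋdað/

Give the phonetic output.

/ŋ/ before /n/ (alveolar) → [n]
/ŋ/ before /d/ (alveolar) → [n]

[lannindendað]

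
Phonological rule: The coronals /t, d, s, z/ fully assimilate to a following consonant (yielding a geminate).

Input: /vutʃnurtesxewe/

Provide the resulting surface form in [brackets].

/s/ before /x/ → [x] (total assimilation)

[vutʃnurtexxewe]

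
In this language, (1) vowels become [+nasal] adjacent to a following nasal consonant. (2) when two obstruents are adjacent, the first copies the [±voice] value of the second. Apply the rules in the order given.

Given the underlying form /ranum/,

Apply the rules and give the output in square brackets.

[rãnũm]

Rule 1: /a/ before nasal /n/ → [ã]
Rule 1: /u/ before nasal /m/ → [ũ]
After rule 1: rãnũm
Rule 2: no segment meets the rule's conditions; no change.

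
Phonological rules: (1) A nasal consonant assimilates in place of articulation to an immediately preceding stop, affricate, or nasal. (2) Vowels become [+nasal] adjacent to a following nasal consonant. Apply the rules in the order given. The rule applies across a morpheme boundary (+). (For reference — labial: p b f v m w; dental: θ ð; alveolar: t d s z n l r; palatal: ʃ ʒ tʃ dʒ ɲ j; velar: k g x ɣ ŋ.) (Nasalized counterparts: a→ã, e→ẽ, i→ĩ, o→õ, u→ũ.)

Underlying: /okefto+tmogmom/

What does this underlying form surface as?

[okefto+tnogŋõm]

Rule 1: /m/ after /t/ (alveolar) → [n]
Rule 1: /m/ after /g/ (velar) → [ŋ]
After rule 1: okefto+tnogŋom
Rule 2: /o/ before nasal /m/ → [õ]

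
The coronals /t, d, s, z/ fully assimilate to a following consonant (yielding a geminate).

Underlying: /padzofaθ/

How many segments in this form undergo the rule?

1

/d/ before /z/ → [z] (total assimilation)
1 segment changes.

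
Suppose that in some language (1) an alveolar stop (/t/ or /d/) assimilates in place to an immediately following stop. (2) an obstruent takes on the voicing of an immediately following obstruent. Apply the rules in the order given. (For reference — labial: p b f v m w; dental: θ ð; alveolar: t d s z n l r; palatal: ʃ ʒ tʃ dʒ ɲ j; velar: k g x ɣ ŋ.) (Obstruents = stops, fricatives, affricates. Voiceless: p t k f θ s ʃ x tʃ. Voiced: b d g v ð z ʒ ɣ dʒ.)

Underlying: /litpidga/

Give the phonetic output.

[lippigga]

Rule 1: /t/ before /p/ (labial) → [p]
Rule 1: /d/ before /g/ (velar) → [g]
After rule 1: lippigga
Rule 2: no segment meets the rule's conditions; no change.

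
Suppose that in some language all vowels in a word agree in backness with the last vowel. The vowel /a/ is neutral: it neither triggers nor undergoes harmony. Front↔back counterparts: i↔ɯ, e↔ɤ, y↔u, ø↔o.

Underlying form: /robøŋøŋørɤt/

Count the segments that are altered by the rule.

/ø/ harmonizes with /ɤ/ ([+back]) → [o]
/ø/ harmonizes with /ɤ/ ([+back]) → [o]
/ø/ harmonizes with /ɤ/ ([+back]) → [o]
3 segments change.

3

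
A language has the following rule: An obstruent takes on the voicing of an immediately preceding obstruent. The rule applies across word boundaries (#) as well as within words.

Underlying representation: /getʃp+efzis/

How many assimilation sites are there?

/z/ after /f/ (voiceless) → [s]
1 segment changes.

1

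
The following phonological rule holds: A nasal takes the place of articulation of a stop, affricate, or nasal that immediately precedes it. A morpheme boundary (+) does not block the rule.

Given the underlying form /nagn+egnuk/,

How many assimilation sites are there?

2

/n/ after /g/ (velar) → [ŋ]
/n/ after /g/ (velar) → [ŋ]
2 segments change.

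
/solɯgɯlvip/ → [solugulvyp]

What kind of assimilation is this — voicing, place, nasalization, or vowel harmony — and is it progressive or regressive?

/ɯ/→[u] /ɯ/→[u] /i/→[y].
Vowels agree with the first vowel, so the harmony is progressive.

vowel harmony, progressive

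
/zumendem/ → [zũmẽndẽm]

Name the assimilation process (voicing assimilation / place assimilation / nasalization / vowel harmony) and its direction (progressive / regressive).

/u/→[ũ] /e/→[ẽ] /e/→[ẽ].
Each target copies a feature from the following segment, so the direction is regressive.

nasalization, regressive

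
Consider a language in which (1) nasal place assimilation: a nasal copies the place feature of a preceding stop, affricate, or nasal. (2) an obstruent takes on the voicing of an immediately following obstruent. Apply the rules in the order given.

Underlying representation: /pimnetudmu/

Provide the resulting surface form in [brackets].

Rule 1: /n/ after /m/ (labial) → [m]
Rule 1: /m/ after /d/ (alveolar) → [n]
After rule 1: pimmetudnu
Rule 2: no segment meets the rule's conditions; no change.

[pimmetudnu]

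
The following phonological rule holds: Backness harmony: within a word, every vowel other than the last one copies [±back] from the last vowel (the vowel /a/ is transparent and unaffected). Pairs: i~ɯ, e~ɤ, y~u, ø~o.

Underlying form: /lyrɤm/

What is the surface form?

/y/ harmonizes with /ɤ/ ([+back]) → [u]

[lurɤm]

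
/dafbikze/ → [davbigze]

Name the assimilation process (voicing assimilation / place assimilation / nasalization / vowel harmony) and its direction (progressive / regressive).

/f/→[v] /k/→[g].
Each target copies a feature from the following segment, so the direction is regressive.

voicing assimilation, regressive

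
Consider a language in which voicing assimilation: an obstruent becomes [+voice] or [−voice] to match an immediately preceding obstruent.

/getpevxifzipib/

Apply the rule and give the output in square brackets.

[getpevɣifsipib]

/x/ after /v/ (voiced) → [ɣ]
/z/ after /f/ (voiceless) → [s]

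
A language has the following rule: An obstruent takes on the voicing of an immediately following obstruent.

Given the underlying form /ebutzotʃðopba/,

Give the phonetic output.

/t/ before /z/ (voiced) → [d]
/tʃ/ before /ð/ (voiced) → [dʒ]
/p/ before /b/ (voiced) → [b]

[ebudzodʒðobba]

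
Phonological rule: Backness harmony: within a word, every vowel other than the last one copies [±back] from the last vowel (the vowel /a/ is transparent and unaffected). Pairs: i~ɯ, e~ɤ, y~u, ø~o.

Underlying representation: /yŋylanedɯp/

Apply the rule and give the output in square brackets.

[uŋulanɤdɯp]

/y/ harmonizes with /ɯ/ ([+back]) → [u]
/y/ harmonizes with /ɯ/ ([+back]) → [u]
/e/ harmonizes with /ɯ/ ([+back]) → [ɤ]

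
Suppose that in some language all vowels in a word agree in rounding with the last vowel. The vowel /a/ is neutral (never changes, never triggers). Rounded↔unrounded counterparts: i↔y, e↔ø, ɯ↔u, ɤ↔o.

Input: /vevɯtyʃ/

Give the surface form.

[vøvutyʃ]

/e/ harmonizes with /y/ ([+round]) → [ø]
/ɯ/ harmonizes with /y/ ([+round]) → [u]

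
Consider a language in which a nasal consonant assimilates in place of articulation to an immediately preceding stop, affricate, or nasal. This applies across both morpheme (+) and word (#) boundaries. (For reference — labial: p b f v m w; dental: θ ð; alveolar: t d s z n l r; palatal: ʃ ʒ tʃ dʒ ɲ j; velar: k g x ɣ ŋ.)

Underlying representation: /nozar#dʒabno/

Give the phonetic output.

/n/ after /b/ (labial) → [m]

[nozar#dʒabmo]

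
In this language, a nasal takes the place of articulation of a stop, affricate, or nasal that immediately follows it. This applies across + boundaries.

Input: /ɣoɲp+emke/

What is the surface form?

/ɲ/ before /p/ (labial) → [m]
/m/ before /k/ (velar) → [ŋ]

[ɣomp+eŋke]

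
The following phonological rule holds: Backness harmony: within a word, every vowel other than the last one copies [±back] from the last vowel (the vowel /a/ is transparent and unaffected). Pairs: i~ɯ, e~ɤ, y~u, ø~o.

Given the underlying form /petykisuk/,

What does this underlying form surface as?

/e/ harmonizes with /u/ ([+back]) → [ɤ]
/y/ harmonizes with /u/ ([+back]) → [u]
/i/ harmonizes with /u/ ([+back]) → [ɯ]

[pɤtukɯsuk]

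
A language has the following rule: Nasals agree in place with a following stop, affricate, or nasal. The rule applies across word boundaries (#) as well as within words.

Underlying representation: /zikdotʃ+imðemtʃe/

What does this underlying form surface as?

/m/ before /tʃ/ (palatal) → [ɲ]

[zikdotʃ+imðeɲtʃe]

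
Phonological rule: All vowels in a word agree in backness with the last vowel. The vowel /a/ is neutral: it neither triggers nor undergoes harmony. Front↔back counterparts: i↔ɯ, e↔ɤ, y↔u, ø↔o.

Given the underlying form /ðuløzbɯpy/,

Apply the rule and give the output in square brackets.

/u/ harmonizes with /y/ ([-back]) → [y]
/ɯ/ harmonizes with /y/ ([-back]) → [i]

[ðyløzbipy]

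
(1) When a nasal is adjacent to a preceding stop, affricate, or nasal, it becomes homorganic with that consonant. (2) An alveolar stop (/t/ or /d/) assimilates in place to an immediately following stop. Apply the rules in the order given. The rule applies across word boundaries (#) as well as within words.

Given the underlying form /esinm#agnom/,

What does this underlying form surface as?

Rule 1: /m/ after /n/ (alveolar) → [n]
Rule 1: /n/ after /g/ (velar) → [ŋ]
After rule 1: esinn#agŋom
Rule 2: no segment meets the rule's conditions; no change.

[esinn#agŋom]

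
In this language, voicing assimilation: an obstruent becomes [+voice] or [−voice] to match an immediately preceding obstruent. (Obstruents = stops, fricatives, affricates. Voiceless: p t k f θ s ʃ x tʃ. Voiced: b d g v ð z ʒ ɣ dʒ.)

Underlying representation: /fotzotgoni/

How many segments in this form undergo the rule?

/z/ after /t/ (voiceless) → [s]
/g/ after /t/ (voiceless) → [k]
2 segments change.

2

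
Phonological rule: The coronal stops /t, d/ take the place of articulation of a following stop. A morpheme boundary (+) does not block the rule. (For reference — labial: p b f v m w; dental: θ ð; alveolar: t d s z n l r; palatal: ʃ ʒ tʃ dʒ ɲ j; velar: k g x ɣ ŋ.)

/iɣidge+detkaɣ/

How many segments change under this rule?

2

/d/ before /g/ (velar) → [g]
/t/ before /k/ (velar) → [k]
2 segments change.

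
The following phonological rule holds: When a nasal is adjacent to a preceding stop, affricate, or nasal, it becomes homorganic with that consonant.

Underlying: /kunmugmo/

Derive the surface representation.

[kunnugŋo]

/m/ after /n/ (alveolar) → [n]
/m/ after /g/ (velar) → [ŋ]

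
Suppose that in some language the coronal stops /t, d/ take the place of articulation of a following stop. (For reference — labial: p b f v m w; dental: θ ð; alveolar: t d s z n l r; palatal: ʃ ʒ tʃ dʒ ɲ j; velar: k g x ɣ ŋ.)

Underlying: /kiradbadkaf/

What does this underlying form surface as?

[kirabbagkaf]

/d/ before /b/ (labial) → [b]
/d/ before /k/ (velar) → [g]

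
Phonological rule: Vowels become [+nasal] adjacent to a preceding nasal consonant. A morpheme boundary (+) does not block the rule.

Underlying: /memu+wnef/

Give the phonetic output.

[mẽmũ+wnẽf]

/e/ after nasal /m/ → [ẽ]
/u/ after nasal /m/ → [ũ]
/e/ after nasal /n/ → [ẽ]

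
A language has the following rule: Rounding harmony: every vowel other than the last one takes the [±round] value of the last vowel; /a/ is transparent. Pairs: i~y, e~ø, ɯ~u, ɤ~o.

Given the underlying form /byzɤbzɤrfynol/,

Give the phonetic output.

/ɤ/ harmonizes with /o/ ([+round]) → [o]
/ɤ/ harmonizes with /o/ ([+round]) → [o]

[byzobzorfynol]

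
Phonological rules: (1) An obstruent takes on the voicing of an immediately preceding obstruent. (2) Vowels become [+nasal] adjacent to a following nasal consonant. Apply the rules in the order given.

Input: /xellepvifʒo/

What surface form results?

Rule 1: /v/ after /p/ (voiceless) → [f]
Rule 1: /ʒ/ after /f/ (voiceless) → [ʃ]
After rule 1: xellepfifʃo
Rule 2: no segment meets the rule's conditions; no change.

[xellepfifʃo]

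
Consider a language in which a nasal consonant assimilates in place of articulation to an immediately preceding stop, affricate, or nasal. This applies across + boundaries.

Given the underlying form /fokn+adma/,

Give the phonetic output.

/n/ after /k/ (velar) → [ŋ]
/m/ after /d/ (alveolar) → [n]

[fokŋ+adna]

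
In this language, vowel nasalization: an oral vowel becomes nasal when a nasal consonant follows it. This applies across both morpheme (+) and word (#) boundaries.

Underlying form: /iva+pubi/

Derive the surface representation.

[iva+pubi]

no segment meets the rule's conditions; no change.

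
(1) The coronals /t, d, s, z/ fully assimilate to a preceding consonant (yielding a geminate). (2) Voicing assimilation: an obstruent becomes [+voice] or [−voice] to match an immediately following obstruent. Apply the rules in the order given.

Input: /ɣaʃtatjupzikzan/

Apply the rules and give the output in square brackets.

Rule 1: /t/ after /ʃ/ → [ʃ] (total assimilation)
Rule 1: /z/ after /p/ → [p] (total assimilation)
Rule 1: /z/ after /k/ → [k] (total assimilation)
After rule 1: ɣaʃʃatjuppikkan
Rule 2: no segment meets the rule's conditions; no change.

[ɣaʃʃatjuppikkan]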